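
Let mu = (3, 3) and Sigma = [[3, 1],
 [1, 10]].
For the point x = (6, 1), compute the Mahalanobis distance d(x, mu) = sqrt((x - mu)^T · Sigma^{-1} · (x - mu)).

Step 1 — centre the observation: (x - mu) = (3, -2).

Step 2 — invert Sigma. det(Sigma) = 3·10 - (1)² = 29.
  Sigma^{-1} = (1/det) · [[d, -b], [-b, a]] = [[0.3448, -0.0345],
 [-0.0345, 0.1034]].

Step 3 — form the quadratic (x - mu)^T · Sigma^{-1} · (x - mu):
  Sigma^{-1} · (x - mu) = (1.1034, -0.3103).
  (x - mu)^T · [Sigma^{-1} · (x - mu)] = (3)·(1.1034) + (-2)·(-0.3103) = 3.931.

Step 4 — take square root: d = √(3.931) ≈ 1.9827.

d(x, mu) = √(3.931) ≈ 1.9827


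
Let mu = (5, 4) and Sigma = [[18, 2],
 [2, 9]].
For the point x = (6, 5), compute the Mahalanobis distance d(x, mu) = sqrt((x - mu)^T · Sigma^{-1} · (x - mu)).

Step 1 — centre the observation: (x - mu) = (1, 1).

Step 2 — invert Sigma. det(Sigma) = 18·9 - (2)² = 158.
  Sigma^{-1} = (1/det) · [[d, -b], [-b, a]] = [[0.057, -0.0127],
 [-0.0127, 0.1139]].

Step 3 — form the quadratic (x - mu)^T · Sigma^{-1} · (x - mu):
  Sigma^{-1} · (x - mu) = (0.0443, 0.1013).
  (x - mu)^T · [Sigma^{-1} · (x - mu)] = (1)·(0.0443) + (1)·(0.1013) = 0.1456.

Step 4 — take square root: d = √(0.1456) ≈ 0.3815.

d(x, mu) = √(0.1456) ≈ 0.3815


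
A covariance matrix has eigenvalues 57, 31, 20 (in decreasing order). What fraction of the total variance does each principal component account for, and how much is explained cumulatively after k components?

Step 1 — total variance = trace(Sigma) = Σ λ_i = 57 + 31 + 20 = 108.

Step 2 — fraction explained by component i = λ_i / Σ λ:
  PC1: 57/108 = 0.5278
  PC2: 31/108 = 0.287
  PC3: 20/108 = 0.1852

Step 3 — cumulative fraction after k components = (λ_1 + ... + λ_k) / Σ λ:
  k = 1: 57/108 = 0.5278
  k = 2: (57 + 31)/108 = 88/108 = 0.8148
  k = 3: (57 + 31 + 20)/108 = 108/108 = 1

Summary (fraction, with percent):

explained: PC1 0.5278 (52.78%), PC2 0.287 (28.7%), PC3 0.1852 (18.52%);  cumulative: 0.5278, 0.8148, 1


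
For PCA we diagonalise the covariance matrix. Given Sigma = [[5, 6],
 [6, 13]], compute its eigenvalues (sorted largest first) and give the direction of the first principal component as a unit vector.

Step 1 — characteristic polynomial of 2×2 Sigma:
  det(Sigma - λI) = λ² - trace · λ + det = 0.
  trace = 5 + 13 = 18, det = 5·13 - (6)² = 29.
Step 2 — discriminant:
  Δ = trace² - 4·det = 324 - 116 = 208.
Step 3 — eigenvalues:
  λ = (trace ± √Δ)/2 = (18 ± 14.4222)/2,
  λ_1 = 16.2111,  λ_2 = 1.7889.

Step 4 — unit eigenvector for λ_1: solve (Sigma - λ_1 I)v = 0. First row:
  (5 - 16.2111)·v_x + (6)·v_y = 0, i.e. (-11.2111)·v_x + (6)·v_y = 0,
  so v ∝ (b, λ_1 - a) = (6, 11.2111) = u.
  ||u|| = √((6)² + (11.2111)²) = √(161.6888) ≈ 12.7157,
  v_1 = u/||u|| ≈ (0.4719, 0.8817) (||v_1|| = 1).

λ_1 = 16.2111,  λ_2 = 1.7889;  v_1 ≈ (0.4719, 0.8817)


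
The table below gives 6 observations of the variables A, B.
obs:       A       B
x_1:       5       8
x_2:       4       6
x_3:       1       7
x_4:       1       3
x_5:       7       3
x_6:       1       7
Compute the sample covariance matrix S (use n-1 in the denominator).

Step 1 — column means:
  mean(A) = (5 + 4 + 1 + 1 + 7 + 1) / 6 = 19/6 = 3.1667
  mean(B) = (8 + 6 + 7 + 3 + 3 + 7) / 6 = 34/6 = 5.6667

Step 2 — sample covariance S[i,j] = (1/(n-1)) · Σ_k (x_{k,i} - mean_i) · (x_{k,j} - mean_j), with n-1 = 5.
  S[A,A] = ((1.8333)·(1.8333) + (0.8333)·(0.8333) + (-2.1667)·(-2.1667) + (-2.1667)·(-2.1667) + (3.8333)·(3.8333) + (-2.1667)·(-2.1667)) / 5 = 32.8333/5 = 6.5667
  S[A,B] = ((1.8333)·(2.3333) + (0.8333)·(0.3333) + (-2.1667)·(1.3333) + (-2.1667)·(-2.6667) + (3.8333)·(-2.6667) + (-2.1667)·(1.3333)) / 5 = -5.6667/5 = -1.1333
  S[B,B] = ((2.3333)·(2.3333) + (0.3333)·(0.3333) + (1.3333)·(1.3333) + (-2.6667)·(-2.6667) + (-2.6667)·(-2.6667) + (1.3333)·(1.3333)) / 5 = 23.3333/5 = 4.6667

S is symmetric (S[j,i] = S[i,j]). Assembling:

S = [[6.5667, -1.1333],
 [-1.1333, 4.6667]]


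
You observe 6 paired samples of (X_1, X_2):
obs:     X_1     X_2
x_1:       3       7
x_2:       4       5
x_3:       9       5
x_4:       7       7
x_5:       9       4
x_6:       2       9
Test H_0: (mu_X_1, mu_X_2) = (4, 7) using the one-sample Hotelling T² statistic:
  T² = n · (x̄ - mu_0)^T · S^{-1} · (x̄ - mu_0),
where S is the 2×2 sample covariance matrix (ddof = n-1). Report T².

Step 1 — sample mean vector:
  mean(X_1) = (3 + 4 + 9 + 7 + 9 + 2) / 6 = 34/6 = 5.6667
  mean(X_2) = (7 + 5 + 5 + 7 + 4 + 9) / 6 = 37/6 = 6.1667
  x̄ = (5.6667, 6.1667),  deviation x̄ - mu_0 = (5.6667, 6.1667) - (4, 7) = (1.6667, -0.8333).

Step 2 — sample covariance matrix, S[i,j] = (1/(n-1)) · Σ_k (x_{k,i} - mean_i) · (x_{k,j} - mean_j), divisor n-1 = 5:
  S[X_1,X_1] = ((-2.6667)·(-2.6667) + (-1.6667)·(-1.6667) + (3.3333)·(3.3333) + (1.3333)·(1.3333) + (3.3333)·(3.3333) + (-3.6667)·(-3.6667)) / 5 = 47.3333/5 = 9.4667
  S[X_1,X_2] = ((-2.6667)·(0.8333) + (-1.6667)·(-1.1667) + (3.3333)·(-1.1667) + (1.3333)·(0.8333) + (3.3333)·(-2.1667) + (-3.6667)·(2.8333)) / 5 = -20.6667/5 = -4.1333
  S[X_2,X_2] = ((0.8333)·(0.8333) + (-1.1667)·(-1.1667) + (-1.1667)·(-1.1667) + (0.8333)·(0.8333) + (-2.1667)·(-2.1667) + (2.8333)·(2.8333)) / 5 = 16.8333/5 = 3.3667
  S = [[9.4667, -4.1333],
 [-4.1333, 3.3667]].

Step 3 — invert S. det(S) = 9.4667·3.3667 - (-4.1333)² = 14.7867.
  S^{-1} = (1/det) · [[d, -b], [-b, a]] = [[0.2277, 0.2795],
 [0.2795, 0.6402]].

Step 4 — quadratic form (x̄ - mu_0)^T · S^{-1} · (x̄ - mu_0):
  S^{-1} · (x̄ - mu_0) = (0.1465, -0.0676),
  (x̄ - mu_0)^T · [...] = (1.6667)·(0.1465) + (-0.8333)·(-0.0676) = 0.3006.

Step 5 — scale by n: T² = 6 · 0.3006 = 1.8034.

T² ≈ 1.8034


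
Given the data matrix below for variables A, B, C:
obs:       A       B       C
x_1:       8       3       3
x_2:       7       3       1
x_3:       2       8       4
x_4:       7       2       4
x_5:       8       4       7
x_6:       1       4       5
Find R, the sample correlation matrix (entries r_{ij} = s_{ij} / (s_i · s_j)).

Step 1 — column means:
  mean(A) = (8 + 7 + 2 + 7 + 8 + 1) / 6 = 33/6 = 5.5
  mean(B) = (3 + 3 + 8 + 2 + 4 + 4) / 6 = 24/6 = 4
  mean(C) = (3 + 1 + 4 + 4 + 7 + 5) / 6 = 24/6 = 4

Step 2 — sample variances and covariances s[i,j] = (1/(n-1)) · Σ_k (x_{k,i} - mean_i) · (x_{k,j} - mean_j), with n-1 = 5:
  s[A,A] = ((2.5)·(2.5) + (1.5)·(1.5) + (-3.5)·(-3.5) + (1.5)·(1.5) + (2.5)·(2.5) + (-4.5)·(-4.5)) / 5 = 49.5/5 = 9.9
  s[A,B] = ((2.5)·(-1) + (1.5)·(-1) + (-3.5)·(4) + (1.5)·(-2) + (2.5)·(0) + (-4.5)·(0)) / 5 = -21/5 = -4.2
  s[A,C] = ((2.5)·(-1) + (1.5)·(-3) + (-3.5)·(0) + (1.5)·(0) + (2.5)·(3) + (-4.5)·(1)) / 5 = -4/5 = -0.8
  s[B,B] = ((-1)·(-1) + (-1)·(-1) + (4)·(4) + (-2)·(-2) + (0)·(0) + (0)·(0)) / 5 = 22/5 = 4.4
  s[B,C] = ((-1)·(-1) + (-1)·(-3) + (4)·(0) + (-2)·(0) + (0)·(3) + (0)·(1)) / 5 = 4/5 = 0.8
  s[C,C] = ((-1)·(-1) + (-3)·(-3) + (0)·(0) + (0)·(0) + (3)·(3) + (1)·(1)) / 5 = 20/5 = 4
  Sample standard deviations s_i = √(s[i,i]):
  s(A) = √(9.9) = 3.1464
  s(B) = √(4.4) = 2.0976
  s(C) = √(4) = 2

Step 3 — r_{ij} = s_{ij} / (s_i · s_j):
  r[A,A] = 1 (diagonal).
  r[A,B] = -4.2 / (3.1464 · 2.0976) = -4.2 / 6.6 = -0.6364
  r[A,C] = -0.8 / (3.1464 · 2) = -0.8 / 6.2929 = -0.1271
  r[B,B] = 1 (diagonal).
  r[B,C] = 0.8 / (2.0976 · 2) = 0.8 / 4.1952 = 0.1907
  r[C,C] = 1 (diagonal).

R is symmetric with unit diagonal. Assembling:

R = [[1, -0.6364, -0.1271],
 [-0.6364, 1, 0.1907],
 [-0.1271, 0.1907, 1]]


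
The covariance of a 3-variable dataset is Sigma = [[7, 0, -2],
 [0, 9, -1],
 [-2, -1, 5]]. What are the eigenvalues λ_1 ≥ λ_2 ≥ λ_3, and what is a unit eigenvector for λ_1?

Step 1 — characteristic polynomial p(λ) = det(λI - Sigma) = λ³ - tr·λ² + c_1·λ - det, where tr = trace, c_1 = sum of the principal 2×2 minors, det = det(Sigma):
  tr = 7 + 9 + 5 = 21,
  c_1 = (7·9 - (0)²) + (7·5 - (-2)²) + (9·5 - (-1)²) = 63 + 31 + 44 = 138,
  det = 7·(9·5 - (-1)²) - (0)·((0)·5 - (-1)·(-2)) + (-2)·((0)·(-1) - 9·(-2)) = 7·(44) - (0)·(-2) + (-2)·(18) = 272.
  So p(λ) = λ³ - 21λ² + 138λ - 272.
Step 2 — look for an integer root (rational root theorem: any rational root is an integer divisor of 272). Testing λ = 8:
  p(8) = 512 - 1344 + 1104 - 272 = 0  ✓
  Dividing out (λ - 8): p(λ) = (λ - 8)(λ² - 13λ + 34).
Step 3 — remaining eigenvalues from the quadratic λ² - 13λ + 34 = 0:
  Δ = 13² - 4·34 = 169 - 136 = 33,  λ = (13 ± √33)/2 = (13 ± 5.7446)/2 ≈ 9.3723 or 3.6277.
  Sorted: λ_1 = 9.3723,  λ_2 = 8,  λ_3 = 3.6277  (check: sum = 21 = tr ✓).

Step 4 — unit eigenvector for λ_1 ≈ 9.3723: v spans the null space of (Sigma - λ_1 I), whose rows are
  r_1 = (-2.3723, 0, -2),  r_2 = (0, -0.3723, -1),  r_3 = (-2, -1, -4.3723).
  v is orthogonal to every row, so take v ∝ r_1 × r_2 = ((0)·(-1) - (-2)·(-0.3723), (-2)·(0) - (-2.3723)·(-1), (-2.3723)·(-0.3723) - (0)·(0)) ≈ (-0.7446, -2.3723, 0.8832).
  Rescale (multiply by -1 so the first nonzero entry is positive): u = (0.7446, 2.3723, -0.8832).
  ||u|| = √((0.7446)² + (2.3723)² + (-0.8832)²) = √(6.9621) ≈ 2.6386,  v_1 = u/||u|| ≈ (0.2822, 0.8991, -0.3347) (||v_1|| = 1).

λ_1 = 9.3723,  λ_2 = 8,  λ_3 = 3.6277;  v_1 ≈ (0.2822, 0.8991, -0.3347)


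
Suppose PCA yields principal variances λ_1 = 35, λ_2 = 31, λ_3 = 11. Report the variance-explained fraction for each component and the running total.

Step 1 — total variance = trace(Sigma) = Σ λ_i = 35 + 31 + 11 = 77.

Step 2 — fraction explained by component i = λ_i / Σ λ:
  PC1: 35/77 = 0.4545
  PC2: 31/77 = 0.4026
  PC3: 11/77 = 0.1429

Step 3 — cumulative fraction after k components = (λ_1 + ... + λ_k) / Σ λ:
  k = 1: 35/77 = 0.4545
  k = 2: (35 + 31)/77 = 66/77 = 0.8571
  k = 3: (35 + 31 + 11)/77 = 77/77 = 1

Summary (fraction, with percent):

explained: PC1 0.4545 (45.45%), PC2 0.4026 (40.26%), PC3 0.1429 (14.29%);  cumulative: 0.4545, 0.8571, 1


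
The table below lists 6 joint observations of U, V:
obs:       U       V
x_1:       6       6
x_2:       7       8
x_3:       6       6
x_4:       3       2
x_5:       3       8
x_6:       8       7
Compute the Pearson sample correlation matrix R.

Step 1 — column means:
  mean(U) = (6 + 7 + 6 + 3 + 3 + 8) / 6 = 33/6 = 5.5
  mean(V) = (6 + 8 + 6 + 2 + 8 + 7) / 6 = 37/6 = 6.1667

Step 2 — sample variances and covariances s[i,j] = (1/(n-1)) · Σ_k (x_{k,i} - mean_i) · (x_{k,j} - mean_j), with n-1 = 5:
  s[U,U] = ((0.5)·(0.5) + (1.5)·(1.5) + (0.5)·(0.5) + (-2.5)·(-2.5) + (-2.5)·(-2.5) + (2.5)·(2.5)) / 5 = 21.5/5 = 4.3
  s[U,V] = ((0.5)·(-0.1667) + (1.5)·(1.8333) + (0.5)·(-0.1667) + (-2.5)·(-4.1667) + (-2.5)·(1.8333) + (2.5)·(0.8333)) / 5 = 10.5/5 = 2.1
  s[V,V] = ((-0.1667)·(-0.1667) + (1.8333)·(1.8333) + (-0.1667)·(-0.1667) + (-4.1667)·(-4.1667) + (1.8333)·(1.8333) + (0.8333)·(0.8333)) / 5 = 24.8333/5 = 4.9667
  Sample standard deviations s_i = √(s[i,i]):
  s(U) = √(4.3) = 2.0736
  s(V) = √(4.9667) = 2.2286

Step 3 — r_{ij} = s_{ij} / (s_i · s_j):
  r[U,U] = 1 (diagonal).
  r[U,V] = 2.1 / (2.0736 · 2.2286) = 2.1 / 4.6213 = 0.4544
  r[V,V] = 1 (diagonal).

R is symmetric with unit diagonal. Assembling:

R = [[1, 0.4544],
 [0.4544, 1]]


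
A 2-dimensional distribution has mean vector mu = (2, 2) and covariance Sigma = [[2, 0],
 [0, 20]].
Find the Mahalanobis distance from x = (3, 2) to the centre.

Step 1 — centre the observation: (x - mu) = (1, 0).

Step 2 — invert Sigma. det(Sigma) = 2·20 - (0)² = 40.
  Sigma^{-1} = (1/det) · [[d, -b], [-b, a]] = [[0.5, 0],
 [0, 0.05]].

Step 3 — form the quadratic (x - mu)^T · Sigma^{-1} · (x - mu):
  Sigma^{-1} · (x - mu) = (0.5, 0).
  (x - mu)^T · [Sigma^{-1} · (x - mu)] = (1)·(0.5) + (0)·(0) = 0.5.

Step 4 — take square root: d = √(0.5) ≈ 0.7071.

d(x, mu) = √(0.5) ≈ 0.7071


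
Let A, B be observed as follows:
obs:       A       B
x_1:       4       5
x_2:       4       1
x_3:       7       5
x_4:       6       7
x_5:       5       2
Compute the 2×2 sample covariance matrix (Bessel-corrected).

Step 1 — column means:
  mean(A) = (4 + 4 + 7 + 6 + 5) / 5 = 26/5 = 5.2
  mean(B) = (5 + 1 + 5 + 7 + 2) / 5 = 20/5 = 4

Step 2 — sample covariance S[i,j] = (1/(n-1)) · Σ_k (x_{k,i} - mean_i) · (x_{k,j} - mean_j), with n-1 = 4.
  S[A,A] = ((-1.2)·(-1.2) + (-1.2)·(-1.2) + (1.8)·(1.8) + (0.8)·(0.8) + (-0.2)·(-0.2)) / 4 = 6.8/4 = 1.7
  S[A,B] = ((-1.2)·(1) + (-1.2)·(-3) + (1.8)·(1) + (0.8)·(3) + (-0.2)·(-2)) / 4 = 7/4 = 1.75
  S[B,B] = ((1)·(1) + (-3)·(-3) + (1)·(1) + (3)·(3) + (-2)·(-2)) / 4 = 24/4 = 6

S is symmetric (S[j,i] = S[i,j]). Assembling:

S = [[1.7, 1.75],
 [1.75, 6]]


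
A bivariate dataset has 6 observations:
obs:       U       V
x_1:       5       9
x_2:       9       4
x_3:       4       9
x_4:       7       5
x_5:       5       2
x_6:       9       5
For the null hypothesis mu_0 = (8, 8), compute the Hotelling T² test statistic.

Step 1 — sample mean vector:
  mean(U) = (5 + 9 + 4 + 7 + 5 + 9) / 6 = 39/6 = 6.5
  mean(V) = (9 + 4 + 9 + 5 + 2 + 5) / 6 = 34/6 = 5.6667
  x̄ = (6.5, 5.6667),  deviation x̄ - mu_0 = (6.5, 5.6667) - (8, 8) = (-1.5, -2.3333).

Step 2 — sample covariance matrix, S[i,j] = (1/(n-1)) · Σ_k (x_{k,i} - mean_i) · (x_{k,j} - mean_j), divisor n-1 = 5:
  S[U,U] = ((-1.5)·(-1.5) + (2.5)·(2.5) + (-2.5)·(-2.5) + (0.5)·(0.5) + (-1.5)·(-1.5) + (2.5)·(2.5)) / 5 = 23.5/5 = 4.7
  S[U,V] = ((-1.5)·(3.3333) + (2.5)·(-1.6667) + (-2.5)·(3.3333) + (0.5)·(-0.6667) + (-1.5)·(-3.6667) + (2.5)·(-0.6667)) / 5 = -14/5 = -2.8
  S[V,V] = ((3.3333)·(3.3333) + (-1.6667)·(-1.6667) + (3.3333)·(3.3333) + (-0.6667)·(-0.6667) + (-3.6667)·(-3.6667) + (-0.6667)·(-0.6667)) / 5 = 39.3333/5 = 7.8667
  S = [[4.7, -2.8],
 [-2.8, 7.8667]].

Step 3 — invert S. det(S) = 4.7·7.8667 - (-2.8)² = 29.1333.
  S^{-1} = (1/det) · [[d, -b], [-b, a]] = [[0.27, 0.0961],
 [0.0961, 0.1613]].

Step 4 — quadratic form (x̄ - mu_0)^T · S^{-1} · (x̄ - mu_0):
  S^{-1} · (x̄ - mu_0) = (-0.6293, -0.5206),
  (x̄ - mu_0)^T · [...] = (-1.5)·(-0.6293) + (-2.3333)·(-0.5206) = 2.1587.

Step 5 — scale by n: T² = 6 · 2.1587 = 12.9519.

T² ≈ 12.9519


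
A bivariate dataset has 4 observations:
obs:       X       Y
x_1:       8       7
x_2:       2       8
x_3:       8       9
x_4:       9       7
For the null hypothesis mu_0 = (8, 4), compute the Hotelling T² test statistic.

Step 1 — sample mean vector:
  mean(X) = (8 + 2 + 8 + 9) / 4 = 27/4 = 6.75
  mean(Y) = (7 + 8 + 9 + 7) / 4 = 31/4 = 7.75
  x̄ = (6.75, 7.75),  deviation x̄ - mu_0 = (6.75, 7.75) - (8, 4) = (-1.25, 3.75).

Step 2 — sample covariance matrix, S[i,j] = (1/(n-1)) · Σ_k (x_{k,i} - mean_i) · (x_{k,j} - mean_j), divisor n-1 = 3:
  S[X,X] = ((1.25)·(1.25) + (-4.75)·(-4.75) + (1.25)·(1.25) + (2.25)·(2.25)) / 3 = 30.75/3 = 10.25
  S[X,Y] = ((1.25)·(-0.75) + (-4.75)·(0.25) + (1.25)·(1.25) + (2.25)·(-0.75)) / 3 = -2.25/3 = -0.75
  S[Y,Y] = ((-0.75)·(-0.75) + (0.25)·(0.25) + (1.25)·(1.25) + (-0.75)·(-0.75)) / 3 = 2.75/3 = 0.9167
  S = [[10.25, -0.75],
 [-0.75, 0.9167]].

Step 3 — invert S. det(S) = 10.25·0.9167 - (-0.75)² = 8.8333.
  S^{-1} = (1/det) · [[d, -b], [-b, a]] = [[0.1038, 0.0849],
 [0.0849, 1.1604]].

Step 4 — quadratic form (x̄ - mu_0)^T · S^{-1} · (x̄ - mu_0):
  S^{-1} · (x̄ - mu_0) = (0.1887, 4.2453),
  (x̄ - mu_0)^T · [...] = (-1.25)·(0.1887) + (3.75)·(4.2453) = 15.684.

Step 5 — scale by n: T² = 4 · 15.684 = 62.7358.

T² ≈ 62.7358


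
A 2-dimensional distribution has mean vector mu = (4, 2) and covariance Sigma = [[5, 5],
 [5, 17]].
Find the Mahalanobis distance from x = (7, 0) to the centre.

Step 1 — centre the observation: (x - mu) = (3, -2).

Step 2 — invert Sigma. det(Sigma) = 5·17 - (5)² = 60.
  Sigma^{-1} = (1/det) · [[d, -b], [-b, a]] = [[0.2833, -0.0833],
 [-0.0833, 0.0833]].

Step 3 — form the quadratic (x - mu)^T · Sigma^{-1} · (x - mu):
  Sigma^{-1} · (x - mu) = (1.0167, -0.4167).
  (x - mu)^T · [Sigma^{-1} · (x - mu)] = (3)·(1.0167) + (-2)·(-0.4167) = 3.8833.

Step 4 — take square root: d = √(3.8833) ≈ 1.9706.

d(x, mu) = √(3.8833) ≈ 1.9706


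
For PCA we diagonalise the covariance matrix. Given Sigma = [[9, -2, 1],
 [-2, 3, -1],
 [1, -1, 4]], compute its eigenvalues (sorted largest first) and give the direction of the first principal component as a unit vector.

Step 1 — characteristic polynomial p(λ) = det(λI - Sigma) = λ³ - tr·λ² + c_1·λ - det, where tr = trace, c_1 = sum of the principal 2×2 minors, det = det(Sigma):
  tr = 9 + 3 + 4 = 16,
  c_1 = (9·3 - (-2)²) + (9·4 - (1)²) + (3·4 - (-1)²) = 23 + 35 + 11 = 69,
  det = 9·(3·4 - (-1)²) - (-2)·((-2)·4 - (-1)·(1)) + (1)·((-2)·(-1) - 3·(1)) = 9·(11) - (-2)·(-7) + (1)·(-1) = 84.
  So p(λ) = λ³ - 16λ² + 69λ - 84.
Step 2 — look for an integer root (rational root theorem: any rational root is an integer divisor of 84). Testing λ = 4:
  p(4) = 64 - 256 + 276 - 84 = 0  ✓
  Dividing out (λ - 4): p(λ) = (λ - 4)(λ² - 12λ + 21).
Step 3 — remaining eigenvalues from the quadratic λ² - 12λ + 21 = 0:
  Δ = 12² - 4·21 = 144 - 84 = 60,  λ = (12 ± √60)/2 = (12 ± 7.746)/2 ≈ 9.873 or 2.127.
  Sorted: λ_1 = 9.873,  λ_2 = 4,  λ_3 = 2.127  (check: sum = 16 = tr ✓).

Step 4 — unit eigenvector for λ_1 ≈ 9.873: v spans the null space of (Sigma - λ_1 I), whose rows are
  r_1 = (-0.873, -2, 1),  r_2 = (-2, -6.873, -1),  r_3 = (1, -1, -5.873).
  v is orthogonal to every row, so take v ∝ r_1 × r_2 = ((-2)·(-1) - (1)·(-6.873), (1)·(-2) - (-0.873)·(-1), (-0.873)·(-6.873) - (-2)·(-2)) ≈ (8.873, -2.873, 2).
  Let u = (8.873, -2.873, 2).
  ||u|| = √((8.873)² + (-2.873)² + (2)²) = √(90.9839) ≈ 9.5385,  v_1 = u/||u|| ≈ (0.9302, -0.3012, 0.2097) (||v_1|| = 1).

λ_1 = 9.873,  λ_2 = 4,  λ_3 = 2.127;  v_1 ≈ (0.9302, -0.3012, 0.2097)


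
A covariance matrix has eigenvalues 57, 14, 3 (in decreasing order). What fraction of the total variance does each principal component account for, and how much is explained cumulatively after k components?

Step 1 — total variance = trace(Sigma) = Σ λ_i = 57 + 14 + 3 = 74.

Step 2 — fraction explained by component i = λ_i / Σ λ:
  PC1: 57/74 = 0.7703
  PC2: 14/74 = 0.1892
  PC3: 3/74 = 0.0405

Step 3 — cumulative fraction after k components = (λ_1 + ... + λ_k) / Σ λ:
  k = 1: 57/74 = 0.7703
  k = 2: (57 + 14)/74 = 71/74 = 0.9595
  k = 3: (57 + 14 + 3)/74 = 74/74 = 1

Summary (fraction, with percent):

explained: PC1 0.7703 (77.03%), PC2 0.1892 (18.92%), PC3 0.0405 (4.05%);  cumulative: 0.7703, 0.9595, 1


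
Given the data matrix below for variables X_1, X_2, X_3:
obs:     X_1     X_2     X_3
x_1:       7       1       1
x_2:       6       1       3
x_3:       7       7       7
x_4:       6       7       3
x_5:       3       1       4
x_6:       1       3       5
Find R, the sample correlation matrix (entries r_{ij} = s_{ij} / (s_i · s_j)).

Step 1 — column means:
  mean(X_1) = (7 + 6 + 7 + 6 + 3 + 1) / 6 = 30/6 = 5
  mean(X_2) = (1 + 1 + 7 + 7 + 1 + 3) / 6 = 20/6 = 3.3333
  mean(X_3) = (1 + 3 + 7 + 3 + 4 + 5) / 6 = 23/6 = 3.8333

Step 2 — sample variances and covariances s[i,j] = (1/(n-1)) · Σ_k (x_{k,i} - mean_i) · (x_{k,j} - mean_j), with n-1 = 5:
  s[X_1,X_1] = ((2)·(2) + (1)·(1) + (2)·(2) + (1)·(1) + (-2)·(-2) + (-4)·(-4)) / 5 = 30/5 = 6
  s[X_1,X_2] = ((2)·(-2.3333) + (1)·(-2.3333) + (2)·(3.6667) + (1)·(3.6667) + (-2)·(-2.3333) + (-4)·(-0.3333)) / 5 = 10/5 = 2
  s[X_1,X_3] = ((2)·(-2.8333) + (1)·(-0.8333) + (2)·(3.1667) + (1)·(-0.8333) + (-2)·(0.1667) + (-4)·(1.1667)) / 5 = -6/5 = -1.2
  s[X_2,X_2] = ((-2.3333)·(-2.3333) + (-2.3333)·(-2.3333) + (3.6667)·(3.6667) + (3.6667)·(3.6667) + (-2.3333)·(-2.3333) + (-0.3333)·(-0.3333)) / 5 = 43.3333/5 = 8.6667
  s[X_2,X_3] = ((-2.3333)·(-2.8333) + (-2.3333)·(-0.8333) + (3.6667)·(3.1667) + (3.6667)·(-0.8333) + (-2.3333)·(0.1667) + (-0.3333)·(1.1667)) / 5 = 16.3333/5 = 3.2667
  s[X_3,X_3] = ((-2.8333)·(-2.8333) + (-0.8333)·(-0.8333) + (3.1667)·(3.1667) + (-0.8333)·(-0.8333) + (0.1667)·(0.1667) + (1.1667)·(1.1667)) / 5 = 20.8333/5 = 4.1667
  Sample standard deviations s_i = √(s[i,i]):
  s(X_1) = √(6) = 2.4495
  s(X_2) = √(8.6667) = 2.9439
  s(X_3) = √(4.1667) = 2.0412

Step 3 — r_{ij} = s_{ij} / (s_i · s_j):
  r[X_1,X_1] = 1 (diagonal).
  r[X_1,X_2] = 2 / (2.4495 · 2.9439) = 2 / 7.2111 = 0.2774
  r[X_1,X_3] = -1.2 / (2.4495 · 2.0412) = -1.2 / 5 = -0.24
  r[X_2,X_2] = 1 (diagonal).
  r[X_2,X_3] = 3.2667 / (2.9439 · 2.0412) = 3.2667 / 6.0093 = 0.5436
  r[X_3,X_3] = 1 (diagonal).

R is symmetric with unit diagonal. Assembling:

R = [[1, 0.2774, -0.24],
 [0.2774, 1, 0.5436],
 [-0.24, 0.5436, 1]]


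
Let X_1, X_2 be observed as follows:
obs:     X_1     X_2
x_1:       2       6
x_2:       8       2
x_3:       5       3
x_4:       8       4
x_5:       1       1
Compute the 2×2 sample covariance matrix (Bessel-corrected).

Step 1 — column means:
  mean(X_1) = (2 + 8 + 5 + 8 + 1) / 5 = 24/5 = 4.8
  mean(X_2) = (6 + 2 + 3 + 4 + 1) / 5 = 16/5 = 3.2

Step 2 — sample covariance S[i,j] = (1/(n-1)) · Σ_k (x_{k,i} - mean_i) · (x_{k,j} - mean_j), with n-1 = 4.
  S[X_1,X_1] = ((-2.8)·(-2.8) + (3.2)·(3.2) + (0.2)·(0.2) + (3.2)·(3.2) + (-3.8)·(-3.8)) / 4 = 42.8/4 = 10.7
  S[X_1,X_2] = ((-2.8)·(2.8) + (3.2)·(-1.2) + (0.2)·(-0.2) + (3.2)·(0.8) + (-3.8)·(-2.2)) / 4 = -0.8/4 = -0.2
  S[X_2,X_2] = ((2.8)·(2.8) + (-1.2)·(-1.2) + (-0.2)·(-0.2) + (0.8)·(0.8) + (-2.2)·(-2.2)) / 4 = 14.8/4 = 3.7

S is symmetric (S[j,i] = S[i,j]). Assembling:

S = [[10.7, -0.2],
 [-0.2, 3.7]]


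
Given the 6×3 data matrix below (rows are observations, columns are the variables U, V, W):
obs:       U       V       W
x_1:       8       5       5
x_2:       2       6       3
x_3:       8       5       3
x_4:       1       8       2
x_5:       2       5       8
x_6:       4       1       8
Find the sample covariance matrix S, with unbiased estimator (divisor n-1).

Step 1 — column means:
  mean(U) = (8 + 2 + 8 + 1 + 2 + 4) / 6 = 25/6 = 4.1667
  mean(V) = (5 + 6 + 5 + 8 + 5 + 1) / 6 = 30/6 = 5
  mean(W) = (5 + 3 + 3 + 2 + 8 + 8) / 6 = 29/6 = 4.8333

Step 2 — sample covariance S[i,j] = (1/(n-1)) · Σ_k (x_{k,i} - mean_i) · (x_{k,j} - mean_j), with n-1 = 5.
  S[U,U] = ((3.8333)·(3.8333) + (-2.1667)·(-2.1667) + (3.8333)·(3.8333) + (-3.1667)·(-3.1667) + (-2.1667)·(-2.1667) + (-0.1667)·(-0.1667)) / 5 = 48.8333/5 = 9.7667
  S[U,V] = ((3.8333)·(0) + (-2.1667)·(1) + (3.8333)·(0) + (-3.1667)·(3) + (-2.1667)·(0) + (-0.1667)·(-4)) / 5 = -11/5 = -2.2
  S[U,W] = ((3.8333)·(0.1667) + (-2.1667)·(-1.8333) + (3.8333)·(-1.8333) + (-3.1667)·(-2.8333) + (-2.1667)·(3.1667) + (-0.1667)·(3.1667)) / 5 = -0.8333/5 = -0.1667
  S[V,V] = ((0)·(0) + (1)·(1) + (0)·(0) + (3)·(3) + (0)·(0) + (-4)·(-4)) / 5 = 26/5 = 5.2
  S[V,W] = ((0)·(0.1667) + (1)·(-1.8333) + (0)·(-1.8333) + (3)·(-2.8333) + (0)·(3.1667) + (-4)·(3.1667)) / 5 = -23/5 = -4.6
  S[W,W] = ((0.1667)·(0.1667) + (-1.8333)·(-1.8333) + (-1.8333)·(-1.8333) + (-2.8333)·(-2.8333) + (3.1667)·(3.1667) + (3.1667)·(3.1667)) / 5 = 34.8333/5 = 6.9667

S is symmetric (S[j,i] = S[i,j]). Assembling:

S = [[9.7667, -2.2, -0.1667],
 [-2.2, 5.2, -4.6],
 [-0.1667, -4.6, 6.9667]]


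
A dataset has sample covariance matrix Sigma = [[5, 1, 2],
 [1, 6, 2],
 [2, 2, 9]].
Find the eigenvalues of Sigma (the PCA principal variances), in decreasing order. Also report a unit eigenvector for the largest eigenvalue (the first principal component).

Step 1 — characteristic polynomial p(λ) = det(λI - Sigma) = λ³ - tr·λ² + c_1·λ - det, where tr = trace, c_1 = sum of the principal 2×2 minors, det = det(Sigma):
  tr = 5 + 6 + 9 = 20,
  c_1 = (5·6 - (1)²) + (5·9 - (2)²) + (6·9 - (2)²) = 29 + 41 + 50 = 120,
  det = 5·(6·9 - (2)²) - (1)·((1)·9 - (2)·(2)) + (2)·((1)·(2) - 6·(2)) = 5·(50) - (1)·(5) + (2)·(-10) = 225.
  So p(λ) = λ³ - 20λ² + 120λ - 225.
Step 2 — look for an integer root (rational root theorem: any rational root is an integer divisor of 225). Testing λ = 5:
  p(5) = 125 - 500 + 600 - 225 = 0  ✓
  Dividing out (λ - 5): p(λ) = (λ - 5)(λ² - 15λ + 45).
Step 3 — remaining eigenvalues from the quadratic λ² - 15λ + 45 = 0:
  Δ = 15² - 4·45 = 225 - 180 = 45,  λ = (15 ± √45)/2 = (15 ± 6.7082)/2 ≈ 10.8541 or 4.1459.
  Sorted: λ_1 = 10.8541,  λ_2 = 5,  λ_3 = 4.1459  (check: sum = 20 = tr ✓).

Step 4 — unit eigenvector for λ_1 ≈ 10.8541: v spans the null space of (Sigma - λ_1 I), whose rows are
  r_1 = (-5.8541, 1, 2),  r_2 = (1, -4.8541, 2),  r_3 = (2, 2, -1.8541).
  v is orthogonal to every row, so take v ∝ r_1 × r_2 = ((1)·(2) - (2)·(-4.8541), (2)·(1) - (-5.8541)·(2), (-5.8541)·(-4.8541) - (1)·(1)) ≈ (11.7082, 13.7082, 27.4164).
  Let u = (11.7082, 13.7082, 27.4164).
  ||u|| = √((11.7082)² + (13.7082)² + (27.4164)²) = √(1076.6563) ≈ 32.8124,  v_1 = u/||u|| ≈ (0.3568, 0.4178, 0.8355) (||v_1|| = 1).

λ_1 = 10.8541,  λ_2 = 5,  λ_3 = 4.1459;  v_1 ≈ (0.3568, 0.4178, 0.8355)


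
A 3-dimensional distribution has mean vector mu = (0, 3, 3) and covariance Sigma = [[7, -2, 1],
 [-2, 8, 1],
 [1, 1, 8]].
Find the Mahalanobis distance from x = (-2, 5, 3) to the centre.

Step 1 — centre the observation: (x - mu) = (-2, 2, 0).

Step 2 — invert Sigma (cofactor / det for 3×3, or solve directly):
  Sigma^{-1} = [[0.1587, 0.0428, -0.0252],
 [0.0428, 0.1385, -0.0227],
 [-0.0252, -0.0227, 0.131]].

Step 3 — form the quadratic (x - mu)^T · Sigma^{-1} · (x - mu):
  Sigma^{-1} · (x - mu) = (-0.2317, 0.1914, 0.005).
  (x - mu)^T · [Sigma^{-1} · (x - mu)] = (-2)·(-0.2317) + (2)·(0.1914) + (0)·(0.005) = 0.8463.

Step 4 — take square root: d = √(0.8463) ≈ 0.92.

d(x, mu) = √(0.8463) ≈ 0.92


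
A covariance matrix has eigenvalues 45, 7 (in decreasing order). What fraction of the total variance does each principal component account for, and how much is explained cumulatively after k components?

Step 1 — total variance = trace(Sigma) = Σ λ_i = 45 + 7 = 52.

Step 2 — fraction explained by component i = λ_i / Σ λ:
  PC1: 45/52 = 0.8654
  PC2: 7/52 = 0.1346

Step 3 — cumulative fraction after k components = (λ_1 + ... + λ_k) / Σ λ:
  k = 1: 45/52 = 0.8654
  k = 2: (45 + 7)/52 = 52/52 = 1

Summary (fraction, with percent):

explained: PC1 0.8654 (86.54%), PC2 0.1346 (13.46%);  cumulative: 0.8654, 1


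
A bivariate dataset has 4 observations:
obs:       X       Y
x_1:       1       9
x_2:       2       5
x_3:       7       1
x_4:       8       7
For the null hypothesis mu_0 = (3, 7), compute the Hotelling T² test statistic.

Step 1 — sample mean vector:
  mean(X) = (1 + 2 + 7 + 8) / 4 = 18/4 = 4.5
  mean(Y) = (9 + 5 + 1 + 7) / 4 = 22/4 = 5.5
  x̄ = (4.5, 5.5),  deviation x̄ - mu_0 = (4.5, 5.5) - (3, 7) = (1.5, -1.5).

Step 2 — sample covariance matrix, S[i,j] = (1/(n-1)) · Σ_k (x_{k,i} - mean_i) · (x_{k,j} - mean_j), divisor n-1 = 3:
  S[X,X] = ((-3.5)·(-3.5) + (-2.5)·(-2.5) + (2.5)·(2.5) + (3.5)·(3.5)) / 3 = 37/3 = 12.3333
  S[X,Y] = ((-3.5)·(3.5) + (-2.5)·(-0.5) + (2.5)·(-4.5) + (3.5)·(1.5)) / 3 = -17/3 = -5.6667
  S[Y,Y] = ((3.5)·(3.5) + (-0.5)·(-0.5) + (-4.5)·(-4.5) + (1.5)·(1.5)) / 3 = 35/3 = 11.6667
  S = [[12.3333, -5.6667],
 [-5.6667, 11.6667]].

Step 3 — invert S. det(S) = 12.3333·11.6667 - (-5.6667)² = 111.7778.
  S^{-1} = (1/det) · [[d, -b], [-b, a]] = [[0.1044, 0.0507],
 [0.0507, 0.1103]].

Step 4 — quadratic form (x̄ - mu_0)^T · S^{-1} · (x̄ - mu_0):
  S^{-1} · (x̄ - mu_0) = (0.0805, -0.0895),
  (x̄ - mu_0)^T · [...] = (1.5)·(0.0805) + (-1.5)·(-0.0895) = 0.255.

Step 5 — scale by n: T² = 4 · 0.255 = 1.0199.

T² ≈ 1.0199


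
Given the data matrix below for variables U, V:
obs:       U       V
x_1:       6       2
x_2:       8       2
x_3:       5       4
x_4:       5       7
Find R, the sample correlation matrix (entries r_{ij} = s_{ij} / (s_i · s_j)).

Step 1 — column means:
  mean(U) = (6 + 8 + 5 + 5) / 4 = 24/4 = 6
  mean(V) = (2 + 2 + 4 + 7) / 4 = 15/4 = 3.75

Step 2 — sample variances and covariances s[i,j] = (1/(n-1)) · Σ_k (x_{k,i} - mean_i) · (x_{k,j} - mean_j), with n-1 = 3:
  s[U,U] = ((0)·(0) + (2)·(2) + (-1)·(-1) + (-1)·(-1)) / 3 = 6/3 = 2
  s[U,V] = ((0)·(-1.75) + (2)·(-1.75) + (-1)·(0.25) + (-1)·(3.25)) / 3 = -7/3 = -2.3333
  s[V,V] = ((-1.75)·(-1.75) + (-1.75)·(-1.75) + (0.25)·(0.25) + (3.25)·(3.25)) / 3 = 16.75/3 = 5.5833
  Sample standard deviations s_i = √(s[i,i]):
  s(U) = √(2) = 1.4142
  s(V) = √(5.5833) = 2.3629

Step 3 — r_{ij} = s_{ij} / (s_i · s_j):
  r[U,U] = 1 (diagonal).
  r[U,V] = -2.3333 / (1.4142 · 2.3629) = -2.3333 / 3.3417 = -0.6983
  r[V,V] = 1 (diagonal).

R is symmetric with unit diagonal. Assembling:

R = [[1, -0.6983],
 [-0.6983, 1]]


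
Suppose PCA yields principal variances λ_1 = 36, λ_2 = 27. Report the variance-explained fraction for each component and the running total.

Step 1 — total variance = trace(Sigma) = Σ λ_i = 36 + 27 = 63.

Step 2 — fraction explained by component i = λ_i / Σ λ:
  PC1: 36/63 = 0.5714
  PC2: 27/63 = 0.4286

Step 3 — cumulative fraction after k components = (λ_1 + ... + λ_k) / Σ λ:
  k = 1: 36/63 = 0.5714
  k = 2: (36 + 27)/63 = 63/63 = 1

Summary (fraction, with percent):

explained: PC1 0.5714 (57.14%), PC2 0.4286 (42.86%);  cumulative: 0.5714, 1


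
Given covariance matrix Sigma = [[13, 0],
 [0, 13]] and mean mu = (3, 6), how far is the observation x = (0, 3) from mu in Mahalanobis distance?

Step 1 — centre the observation: (x - mu) = (-3, -3).

Step 2 — invert Sigma. det(Sigma) = 13·13 - (0)² = 169.
  Sigma^{-1} = (1/det) · [[d, -b], [-b, a]] = [[0.0769, 0],
 [0, 0.0769]].

Step 3 — form the quadratic (x - mu)^T · Sigma^{-1} · (x - mu):
  Sigma^{-1} · (x - mu) = (-0.2308, -0.2308).
  (x - mu)^T · [Sigma^{-1} · (x - mu)] = (-3)·(-0.2308) + (-3)·(-0.2308) = 1.3846.

Step 4 — take square root: d = √(1.3846) ≈ 1.1767.

d(x, mu) = √(1.3846) ≈ 1.1767


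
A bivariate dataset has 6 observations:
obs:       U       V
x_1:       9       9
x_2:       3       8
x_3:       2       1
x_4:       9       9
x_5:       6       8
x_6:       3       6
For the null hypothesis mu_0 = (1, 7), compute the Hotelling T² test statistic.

Step 1 — sample mean vector:
  mean(U) = (9 + 3 + 2 + 9 + 6 + 3) / 6 = 32/6 = 5.3333
  mean(V) = (9 + 8 + 1 + 9 + 8 + 6) / 6 = 41/6 = 6.8333
  x̄ = (5.3333, 6.8333),  deviation x̄ - mu_0 = (5.3333, 6.8333) - (1, 7) = (4.3333, -0.1667).

Step 2 — sample covariance matrix, S[i,j] = (1/(n-1)) · Σ_k (x_{k,i} - mean_i) · (x_{k,j} - mean_j), divisor n-1 = 5:
  S[U,U] = ((3.6667)·(3.6667) + (-2.3333)·(-2.3333) + (-3.3333)·(-3.3333) + (3.6667)·(3.6667) + (0.6667)·(0.6667) + (-2.3333)·(-2.3333)) / 5 = 49.3333/5 = 9.8667
  S[U,V] = ((3.6667)·(2.1667) + (-2.3333)·(1.1667) + (-3.3333)·(-5.8333) + (3.6667)·(2.1667) + (0.6667)·(1.1667) + (-2.3333)·(-0.8333)) / 5 = 35.3333/5 = 7.0667
  S[V,V] = ((2.1667)·(2.1667) + (1.1667)·(1.1667) + (-5.8333)·(-5.8333) + (2.1667)·(2.1667) + (1.1667)·(1.1667) + (-0.8333)·(-0.8333)) / 5 = 46.8333/5 = 9.3667
  S = [[9.8667, 7.0667],
 [7.0667, 9.3667]].

Step 3 — invert S. det(S) = 9.8667·9.3667 - (7.0667)² = 42.48.
  S^{-1} = (1/det) · [[d, -b], [-b, a]] = [[0.2205, -0.1664],
 [-0.1664, 0.2323]].

Step 4 — quadratic form (x̄ - mu_0)^T · S^{-1} · (x̄ - mu_0):
  S^{-1} · (x̄ - mu_0) = (0.9832, -0.7596),
  (x̄ - mu_0)^T · [...] = (4.3333)·(0.9832) + (-0.1667)·(-0.7596) = 4.3872.

Step 5 — scale by n: T² = 6 · 4.3872 = 26.323.

T² ≈ 26.323


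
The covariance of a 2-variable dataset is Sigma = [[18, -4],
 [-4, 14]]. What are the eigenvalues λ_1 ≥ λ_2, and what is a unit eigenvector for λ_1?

Step 1 — characteristic polynomial of 2×2 Sigma:
  det(Sigma - λI) = λ² - trace · λ + det = 0.
  trace = 18 + 14 = 32, det = 18·14 - (-4)² = 236.
Step 2 — discriminant:
  Δ = trace² - 4·det = 1024 - 944 = 80.
Step 3 — eigenvalues:
  λ = (trace ± √Δ)/2 = (32 ± 8.9443)/2,
  λ_1 = 20.4721,  λ_2 = 11.5279.

Step 4 — unit eigenvector for λ_1: solve (Sigma - λ_1 I)v = 0. First row:
  (18 - 20.4721)·v_x + (-4)·v_y = 0, i.e. (-2.4721)·v_x + (-4)·v_y = 0,
  so v ∝ (b, λ_1 - a) = (-4, 2.4721); multiply by -1 so the first entry is positive: u = (4, -2.4721).
  ||u|| = √((4)² + (-2.4721)²) = √(22.1115) ≈ 4.7023,
  v_1 = u/||u|| ≈ (0.8507, -0.5257) (||v_1|| = 1).

λ_1 = 20.4721,  λ_2 = 11.5279;  v_1 ≈ (0.8507, -0.5257)


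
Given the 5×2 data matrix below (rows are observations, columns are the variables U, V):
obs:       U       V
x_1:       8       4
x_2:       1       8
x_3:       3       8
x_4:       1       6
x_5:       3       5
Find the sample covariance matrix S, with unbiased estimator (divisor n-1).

Step 1 — column means:
  mean(U) = (8 + 1 + 3 + 1 + 3) / 5 = 16/5 = 3.2
  mean(V) = (4 + 8 + 8 + 6 + 5) / 5 = 31/5 = 6.2

Step 2 — sample covariance S[i,j] = (1/(n-1)) · Σ_k (x_{k,i} - mean_i) · (x_{k,j} - mean_j), with n-1 = 4.
  S[U,U] = ((4.8)·(4.8) + (-2.2)·(-2.2) + (-0.2)·(-0.2) + (-2.2)·(-2.2) + (-0.2)·(-0.2)) / 4 = 32.8/4 = 8.2
  S[U,V] = ((4.8)·(-2.2) + (-2.2)·(1.8) + (-0.2)·(1.8) + (-2.2)·(-0.2) + (-0.2)·(-1.2)) / 4 = -14.2/4 = -3.55
  S[V,V] = ((-2.2)·(-2.2) + (1.8)·(1.8) + (1.8)·(1.8) + (-0.2)·(-0.2) + (-1.2)·(-1.2)) / 4 = 12.8/4 = 3.2

S is symmetric (S[j,i] = S[i,j]). Assembling:

S = [[8.2, -3.55],
 [-3.55, 3.2]]


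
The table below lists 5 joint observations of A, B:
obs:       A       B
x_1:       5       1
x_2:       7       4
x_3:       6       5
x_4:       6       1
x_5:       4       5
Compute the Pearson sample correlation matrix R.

Step 1 — column means:
  mean(A) = (5 + 7 + 6 + 6 + 4) / 5 = 28/5 = 5.6
  mean(B) = (1 + 4 + 5 + 1 + 5) / 5 = 16/5 = 3.2

Step 2 — sample variances and covariances s[i,j] = (1/(n-1)) · Σ_k (x_{k,i} - mean_i) · (x_{k,j} - mean_j), with n-1 = 4:
  s[A,A] = ((-0.6)·(-0.6) + (1.4)·(1.4) + (0.4)·(0.4) + (0.4)·(0.4) + (-1.6)·(-1.6)) / 4 = 5.2/4 = 1.3
  s[A,B] = ((-0.6)·(-2.2) + (1.4)·(0.8) + (0.4)·(1.8) + (0.4)·(-2.2) + (-1.6)·(1.8)) / 4 = -0.6/4 = -0.15
  s[B,B] = ((-2.2)·(-2.2) + (0.8)·(0.8) + (1.8)·(1.8) + (-2.2)·(-2.2) + (1.8)·(1.8)) / 4 = 16.8/4 = 4.2
  Sample standard deviations s_i = √(s[i,i]):
  s(A) = √(1.3) = 1.1402
  s(B) = √(4.2) = 2.0494

Step 3 — r_{ij} = s_{ij} / (s_i · s_j):
  r[A,A] = 1 (diagonal).
  r[A,B] = -0.15 / (1.1402 · 2.0494) = -0.15 / 2.3367 = -0.0642
  r[B,B] = 1 (diagonal).

R is symmetric with unit diagonal. Assembling:

R = [[1, -0.0642],
 [-0.0642, 1]]


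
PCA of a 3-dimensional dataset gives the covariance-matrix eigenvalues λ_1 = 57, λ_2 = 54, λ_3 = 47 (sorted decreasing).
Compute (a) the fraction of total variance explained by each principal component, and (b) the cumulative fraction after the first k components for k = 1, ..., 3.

Step 1 — total variance = trace(Sigma) = Σ λ_i = 57 + 54 + 47 = 158.

Step 2 — fraction explained by component i = λ_i / Σ λ:
  PC1: 57/158 = 0.3608
  PC2: 54/158 = 0.3418
  PC3: 47/158 = 0.2975

Step 3 — cumulative fraction after k components = (λ_1 + ... + λ_k) / Σ λ:
  k = 1: 57/158 = 0.3608
  k = 2: (57 + 54)/158 = 111/158 = 0.7025
  k = 3: (57 + 54 + 47)/158 = 158/158 = 1

Summary (fraction, with percent):

explained: PC1 0.3608 (36.08%), PC2 0.3418 (34.18%), PC3 0.2975 (29.75%);  cumulative: 0.3608, 0.7025, 1


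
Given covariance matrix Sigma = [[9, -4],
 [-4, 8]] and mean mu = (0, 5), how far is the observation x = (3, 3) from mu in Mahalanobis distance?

Step 1 — centre the observation: (x - mu) = (3, -2).

Step 2 — invert Sigma. det(Sigma) = 9·8 - (-4)² = 56.
  Sigma^{-1} = (1/det) · [[d, -b], [-b, a]] = [[0.1429, 0.0714],
 [0.0714, 0.1607]].

Step 3 — form the quadratic (x - mu)^T · Sigma^{-1} · (x - mu):
  Sigma^{-1} · (x - mu) = (0.2857, -0.1071).
  (x - mu)^T · [Sigma^{-1} · (x - mu)] = (3)·(0.2857) + (-2)·(-0.1071) = 1.0714.

Step 4 — take square root: d = √(1.0714) ≈ 1.0351.

d(x, mu) = √(1.0714) ≈ 1.0351


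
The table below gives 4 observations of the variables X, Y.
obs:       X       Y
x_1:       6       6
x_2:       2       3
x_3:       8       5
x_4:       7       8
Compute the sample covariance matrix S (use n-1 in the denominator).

Step 1 — column means:
  mean(X) = (6 + 2 + 8 + 7) / 4 = 23/4 = 5.75
  mean(Y) = (6 + 3 + 5 + 8) / 4 = 22/4 = 5.5

Step 2 — sample covariance S[i,j] = (1/(n-1)) · Σ_k (x_{k,i} - mean_i) · (x_{k,j} - mean_j), with n-1 = 3.
  S[X,X] = ((0.25)·(0.25) + (-3.75)·(-3.75) + (2.25)·(2.25) + (1.25)·(1.25)) / 3 = 20.75/3 = 6.9167
  S[X,Y] = ((0.25)·(0.5) + (-3.75)·(-2.5) + (2.25)·(-0.5) + (1.25)·(2.5)) / 3 = 11.5/3 = 3.8333
  S[Y,Y] = ((0.5)·(0.5) + (-2.5)·(-2.5) + (-0.5)·(-0.5) + (2.5)·(2.5)) / 3 = 13/3 = 4.3333

S is symmetric (S[j,i] = S[i,j]). Assembling:

S = [[6.9167, 3.8333],
 [3.8333, 4.3333]]


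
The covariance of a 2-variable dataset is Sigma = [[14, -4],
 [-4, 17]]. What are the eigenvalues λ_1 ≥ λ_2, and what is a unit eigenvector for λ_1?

Step 1 — characteristic polynomial of 2×2 Sigma:
  det(Sigma - λI) = λ² - trace · λ + det = 0.
  trace = 14 + 17 = 31, det = 14·17 - (-4)² = 222.
Step 2 — discriminant:
  Δ = trace² - 4·det = 961 - 888 = 73.
Step 3 — eigenvalues:
  λ = (trace ± √Δ)/2 = (31 ± 8.544)/2,
  λ_1 = 19.772,  λ_2 = 11.228.

Step 4 — unit eigenvector for λ_1: solve (Sigma - λ_1 I)v = 0. First row:
  (14 - 19.772)·v_x + (-4)·v_y = 0, i.e. (-5.772)·v_x + (-4)·v_y = 0,
  so v ∝ (b, λ_1 - a) = (-4, 5.772); multiply by -1 so the first entry is positive: u = (4, -5.772).
  ||u|| = √((4)² + (-5.772)²) = √(49.316) ≈ 7.0225,
  v_1 = u/||u|| ≈ (0.5696, -0.8219) (||v_1|| = 1).

λ_1 = 19.772,  λ_2 = 11.228;  v_1 ≈ (0.5696, -0.8219)


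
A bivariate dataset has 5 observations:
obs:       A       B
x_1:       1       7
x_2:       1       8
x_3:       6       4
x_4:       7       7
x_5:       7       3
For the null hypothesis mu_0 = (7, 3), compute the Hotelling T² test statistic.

Step 1 — sample mean vector:
  mean(A) = (1 + 1 + 6 + 7 + 7) / 5 = 22/5 = 4.4
  mean(B) = (7 + 8 + 4 + 7 + 3) / 5 = 29/5 = 5.8
  x̄ = (4.4, 5.8),  deviation x̄ - mu_0 = (4.4, 5.8) - (7, 3) = (-2.6, 2.8).

Step 2 — sample covariance matrix, S[i,j] = (1/(n-1)) · Σ_k (x_{k,i} - mean_i) · (x_{k,j} - mean_j), divisor n-1 = 4:
  S[A,A] = ((-3.4)·(-3.4) + (-3.4)·(-3.4) + (1.6)·(1.6) + (2.6)·(2.6) + (2.6)·(2.6)) / 4 = 39.2/4 = 9.8
  S[A,B] = ((-3.4)·(1.2) + (-3.4)·(2.2) + (1.6)·(-1.8) + (2.6)·(1.2) + (2.6)·(-2.8)) / 4 = -18.6/4 = -4.65
  S[B,B] = ((1.2)·(1.2) + (2.2)·(2.2) + (-1.8)·(-1.8) + (1.2)·(1.2) + (-2.8)·(-2.8)) / 4 = 18.8/4 = 4.7
  S = [[9.8, -4.65],
 [-4.65, 4.7]].

Step 3 — invert S. det(S) = 9.8·4.7 - (-4.65)² = 24.4375.
  S^{-1} = (1/det) · [[d, -b], [-b, a]] = [[0.1923, 0.1903],
 [0.1903, 0.401]].

Step 4 — quadratic form (x̄ - mu_0)^T · S^{-1} · (x̄ - mu_0):
  S^{-1} · (x̄ - mu_0) = (0.0327, 0.6281),
  (x̄ - mu_0)^T · [...] = (-2.6)·(0.0327) + (2.8)·(0.6281) = 1.6737.

Step 5 — scale by n: T² = 5 · 1.6737 = 8.3683.

T² ≈ 8.3683


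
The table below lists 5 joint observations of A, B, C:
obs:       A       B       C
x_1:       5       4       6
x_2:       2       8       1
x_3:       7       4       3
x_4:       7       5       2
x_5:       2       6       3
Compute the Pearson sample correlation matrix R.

Step 1 — column means:
  mean(A) = (5 + 2 + 7 + 7 + 2) / 5 = 23/5 = 4.6
  mean(B) = (4 + 8 + 4 + 5 + 6) / 5 = 27/5 = 5.4
  mean(C) = (6 + 1 + 3 + 2 + 3) / 5 = 15/5 = 3

Step 2 — sample variances and covariances s[i,j] = (1/(n-1)) · Σ_k (x_{k,i} - mean_i) · (x_{k,j} - mean_j), with n-1 = 4:
  s[A,A] = ((0.4)·(0.4) + (-2.6)·(-2.6) + (2.4)·(2.4) + (2.4)·(2.4) + (-2.6)·(-2.6)) / 4 = 25.2/4 = 6.3
  s[A,B] = ((0.4)·(-1.4) + (-2.6)·(2.6) + (2.4)·(-1.4) + (2.4)·(-0.4) + (-2.6)·(0.6)) / 4 = -13.2/4 = -3.3
  s[A,C] = ((0.4)·(3) + (-2.6)·(-2) + (2.4)·(0) + (2.4)·(-1) + (-2.6)·(0)) / 4 = 4/4 = 1
  s[B,B] = ((-1.4)·(-1.4) + (2.6)·(2.6) + (-1.4)·(-1.4) + (-0.4)·(-0.4) + (0.6)·(0.6)) / 4 = 11.2/4 = 2.8
  s[B,C] = ((-1.4)·(3) + (2.6)·(-2) + (-1.4)·(0) + (-0.4)·(-1) + (0.6)·(0)) / 4 = -9/4 = -2.25
  s[C,C] = ((3)·(3) + (-2)·(-2) + (0)·(0) + (-1)·(-1) + (0)·(0)) / 4 = 14/4 = 3.5
  Sample standard deviations s_i = √(s[i,i]):
  s(A) = √(6.3) = 2.51
  s(B) = √(2.8) = 1.6733
  s(C) = √(3.5) = 1.8708

Step 3 — r_{ij} = s_{ij} / (s_i · s_j):
  r[A,A] = 1 (diagonal).
  r[A,B] = -3.3 / (2.51 · 1.6733) = -3.3 / 4.2 = -0.7857
  r[A,C] = 1 / (2.51 · 1.8708) = 1 / 4.6957 = 0.213
  r[B,B] = 1 (diagonal).
  r[B,C] = -2.25 / (1.6733 · 1.8708) = -2.25 / 3.1305 = -0.7187
  r[C,C] = 1 (diagonal).

R is symmetric with unit diagonal. Assembling:

R = [[1, -0.7857, 0.213],
 [-0.7857, 1, -0.7187],
 [0.213, -0.7187, 1]]
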